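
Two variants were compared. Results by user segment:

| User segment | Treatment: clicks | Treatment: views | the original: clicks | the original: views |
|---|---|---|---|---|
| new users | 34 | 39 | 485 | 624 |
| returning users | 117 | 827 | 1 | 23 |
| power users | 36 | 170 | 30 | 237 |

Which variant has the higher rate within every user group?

Treatment

New users: Treatment 34/39 = 87.2%, the original 485/624 = 77.7% → Treatment
Returning users: Treatment 117/827 = 14.1%, the original 1/23 = 4.3% → Treatment
Power users: Treatment 36/170 = 21.2%, the original 30/237 = 12.7% → Treatment
Treatment has the higher rate in all 3 groups.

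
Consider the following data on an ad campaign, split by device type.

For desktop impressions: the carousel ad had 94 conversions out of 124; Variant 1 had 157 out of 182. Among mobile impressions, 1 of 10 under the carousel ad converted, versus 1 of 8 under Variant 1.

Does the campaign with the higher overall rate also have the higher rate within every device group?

Yes

Desktop: the carousel ad 94/124 = 75.8%, Variant 1 157/182 = 86.3% → Variant 1
Mobile: the carousel ad 1/10 = 10.0%, Variant 1 1/8 = 12.5% → Variant 1
Overall: the carousel ad 95/134 = 70.9%, Variant 1 158/190 = 83.2% → Variant 1
Variant 1 wins overall and in every device group — no reversal.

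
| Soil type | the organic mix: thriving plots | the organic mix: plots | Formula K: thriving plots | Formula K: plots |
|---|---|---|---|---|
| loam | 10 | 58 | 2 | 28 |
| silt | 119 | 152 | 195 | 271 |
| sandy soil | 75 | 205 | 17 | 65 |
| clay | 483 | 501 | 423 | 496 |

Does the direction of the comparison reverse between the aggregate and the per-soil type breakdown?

Loam: the organic mix 10/58 = 17.2%, Formula K 2/28 = 7.1% → the organic mix
Silt: the organic mix 119/152 = 78.3%, Formula K 195/271 = 72.0% → the organic mix
Sandy soil: the organic mix 75/205 = 36.6%, Formula K 17/65 = 26.2% → the organic mix
Clay: the organic mix 483/501 = 96.4%, Formula K 423/496 = 85.3% → the organic mix
Overall: the organic mix 687/916 = 75.0%, Formula K 637/860 = 74.1% → the organic mix
The organic mix wins overall and in every soil group — no reversal.

No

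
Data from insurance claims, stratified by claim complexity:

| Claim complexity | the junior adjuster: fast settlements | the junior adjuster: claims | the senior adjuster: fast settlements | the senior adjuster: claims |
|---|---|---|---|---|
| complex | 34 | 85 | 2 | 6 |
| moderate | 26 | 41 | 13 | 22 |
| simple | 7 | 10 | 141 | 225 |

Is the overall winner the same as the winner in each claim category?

Complex: the junior adjuster 34/85 = 40.0%, the senior adjuster 2/6 = 33.3% → the junior adjuster
Moderate: the junior adjuster 26/41 = 63.4%, the senior adjuster 13/22 = 59.1% → the junior adjuster
Simple: the junior adjuster 7/10 = 70.0%, the senior adjuster 141/225 = 62.7% → the junior adjuster
Overall: the junior adjuster 67/136 = 49.3%, the senior adjuster 156/253 = 61.7% → the senior adjuster
The junior adjuster wins each claim group but the senior adjuster wins overall — the comparison reverses. The junior adjuster's claims skew toward complex, which has a lower base rate.

No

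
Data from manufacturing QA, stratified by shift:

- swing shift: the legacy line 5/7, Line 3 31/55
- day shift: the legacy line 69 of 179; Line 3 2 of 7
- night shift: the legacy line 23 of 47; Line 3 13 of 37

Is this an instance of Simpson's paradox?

Swing shift: the legacy line 5/7 = 71.4%, Line 3 31/55 = 56.4% → the legacy line
Day shift: the legacy line 69/179 = 38.5%, Line 3 2/7 = 28.6% → the legacy line
Night shift: the legacy line 23/47 = 48.9%, Line 3 13/37 = 35.1% → the legacy line
Overall: the legacy line 97/233 = 41.6%, Line 3 46/99 = 46.5% → Line 3
The legacy line wins each shift group but Line 3 wins overall — the comparison reverses. The legacy line's units skew toward day shift, which has a lower base rate.

Yes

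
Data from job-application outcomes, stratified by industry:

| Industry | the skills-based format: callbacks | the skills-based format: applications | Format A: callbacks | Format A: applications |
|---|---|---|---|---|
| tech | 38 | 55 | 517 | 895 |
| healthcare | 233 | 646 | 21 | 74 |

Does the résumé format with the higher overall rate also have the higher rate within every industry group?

Tech: the skills-based format 38/55 = 69.1%, Format A 517/895 = 57.8% → the skills-based format
Healthcare: the skills-based format 233/646 = 36.1%, Format A 21/74 = 28.4% → the skills-based format
Overall: the skills-based format 271/701 = 38.7%, Format A 538/969 = 55.5% → Format A
The skills-based format wins each industry group but Format A wins overall — the comparison reverses. The skills-based format's applications skew toward healthcare, which has a lower base rate.

No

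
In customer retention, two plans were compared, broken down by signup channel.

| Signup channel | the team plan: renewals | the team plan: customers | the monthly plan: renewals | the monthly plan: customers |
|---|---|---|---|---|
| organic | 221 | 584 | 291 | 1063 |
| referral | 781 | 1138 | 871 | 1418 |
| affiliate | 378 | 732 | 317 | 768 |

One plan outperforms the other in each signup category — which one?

the team plan

Organic: the team plan 221/584 = 37.8%, the monthly plan 291/1063 = 27.4% → the team plan
Referral: the team plan 781/1138 = 68.6%, the monthly plan 871/1418 = 61.4% → the team plan
Affiliate: the team plan 378/732 = 51.6%, the monthly plan 317/768 = 41.3% → the team plan
The team plan has the higher rate in all 3 groups.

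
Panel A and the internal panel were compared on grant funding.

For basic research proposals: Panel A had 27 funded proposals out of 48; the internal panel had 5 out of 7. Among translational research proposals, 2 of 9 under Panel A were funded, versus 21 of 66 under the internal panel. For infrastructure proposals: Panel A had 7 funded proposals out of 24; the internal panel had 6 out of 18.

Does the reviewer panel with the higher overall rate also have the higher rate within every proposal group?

Basic research: Panel A 27/48 = 56.2%, the internal panel 5/7 = 71.4% → the internal panel
Translational research: Panel A 2/9 = 22.2%, the internal panel 21/66 = 31.8% → the internal panel
Infrastructure: Panel A 7/24 = 29.2%, the internal panel 6/18 = 33.3% → the internal panel
Overall: Panel A 36/81 = 44.4%, the internal panel 32/91 = 35.2% → Panel A
The internal panel wins each proposal group but Panel A wins overall — the comparison reverses. The internal panel's proposals skew toward translational research, which has a lower base rate.

No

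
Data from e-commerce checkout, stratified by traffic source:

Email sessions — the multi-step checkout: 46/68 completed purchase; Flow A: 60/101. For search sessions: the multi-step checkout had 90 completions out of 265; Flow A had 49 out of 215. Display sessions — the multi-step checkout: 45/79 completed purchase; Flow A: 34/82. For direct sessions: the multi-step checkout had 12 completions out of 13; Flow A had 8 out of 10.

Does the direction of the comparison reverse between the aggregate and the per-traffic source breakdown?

Email: the multi-step checkout 46/68 = 67.6%, Flow A 60/101 = 59.4% → the multi-step checkout
Search: the multi-step checkout 90/265 = 34.0%, Flow A 49/215 = 22.8% → the multi-step checkout
Display: the multi-step checkout 45/79 = 57.0%, Flow A 34/82 = 41.5% → the multi-step checkout
Direct: the multi-step checkout 12/13 = 92.3%, Flow A 8/10 = 80.0% → the multi-step checkout
Overall: the multi-step checkout 193/425 = 45.4%, Flow A 151/408 = 37.0% → the multi-step checkout
The multi-step checkout wins overall and in every traffic group — no reversal.

No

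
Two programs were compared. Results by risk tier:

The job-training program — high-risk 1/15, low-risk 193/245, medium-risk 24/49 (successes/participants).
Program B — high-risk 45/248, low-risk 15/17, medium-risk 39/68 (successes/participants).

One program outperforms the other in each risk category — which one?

High-risk: the job-training program 1/15 = 6.7%, Program B 45/248 = 18.1% → Program B
Low-risk: the job-training program 193/245 = 78.8%, Program B 15/17 = 88.2% → Program B
Medium-risk: the job-training program 24/49 = 49.0%, Program B 39/68 = 57.4% → Program B
Program B has the higher rate in all 3 groups.

Program B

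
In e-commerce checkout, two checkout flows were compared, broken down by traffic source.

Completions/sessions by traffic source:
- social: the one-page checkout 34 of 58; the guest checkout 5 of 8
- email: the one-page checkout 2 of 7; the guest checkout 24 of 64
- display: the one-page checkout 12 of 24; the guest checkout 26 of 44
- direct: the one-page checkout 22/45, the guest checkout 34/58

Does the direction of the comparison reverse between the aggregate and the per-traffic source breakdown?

Social: the one-page checkout 34/58 = 58.6%, the guest checkout 5/8 = 62.5% → the guest checkout
Email: the one-page checkout 2/7 = 28.6%, the guest checkout 24/64 = 37.5% → the guest checkout
Display: the one-page checkout 12/24 = 50.0%, the guest checkout 26/44 = 59.1% → the guest checkout
Direct: the one-page checkout 22/45 = 48.9%, the guest checkout 34/58 = 58.6% → the guest checkout
Overall: the one-page checkout 70/134 = 52.2%, the guest checkout 89/174 = 51.1% → the one-page checkout
The guest checkout wins each traffic group but the one-page checkout wins overall — the comparison reverses. The guest checkout's sessions skew toward email, which has a lower base rate.

Yes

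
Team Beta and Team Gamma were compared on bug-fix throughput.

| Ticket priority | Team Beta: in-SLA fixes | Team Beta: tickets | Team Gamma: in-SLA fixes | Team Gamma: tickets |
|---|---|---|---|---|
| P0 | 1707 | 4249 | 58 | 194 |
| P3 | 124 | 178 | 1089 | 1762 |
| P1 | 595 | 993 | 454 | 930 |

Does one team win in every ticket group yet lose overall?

P0: Team Beta 1707/4249 = 40.2%, Team Gamma 58/194 = 29.9% → Team Beta
P3: Team Beta 124/178 = 69.7%, Team Gamma 1089/1762 = 61.8% → Team Beta
P1: Team Beta 595/993 = 59.9%, Team Gamma 454/930 = 48.8% → Team Beta
Overall: Team Beta 2426/5420 = 44.8%, Team Gamma 1601/2886 = 55.5% → Team Gamma
Team Beta wins each ticket group but Team Gamma wins overall — the comparison reverses. Team Beta's tickets skew toward P0, which has a lower base rate.

Yes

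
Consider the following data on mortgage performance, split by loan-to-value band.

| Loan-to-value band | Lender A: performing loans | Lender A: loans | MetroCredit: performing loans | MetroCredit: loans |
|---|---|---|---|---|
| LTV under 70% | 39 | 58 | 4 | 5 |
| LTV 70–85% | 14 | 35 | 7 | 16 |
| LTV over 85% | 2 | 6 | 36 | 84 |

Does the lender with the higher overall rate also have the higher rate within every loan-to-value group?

No

LTV under 70%: Lender A 39/58 = 67.2%, MetroCredit 4/5 = 80.0% → MetroCredit
LTV 70–85%: Lender A 14/35 = 40.0%, MetroCredit 7/16 = 43.8% → MetroCredit
LTV over 85%: Lender A 2/6 = 33.3%, MetroCredit 36/84 = 42.9% → MetroCredit
Overall: Lender A 55/99 = 55.6%, MetroCredit 47/105 = 44.8% → Lender A
MetroCredit wins each loan-to-value group but Lender A wins overall — the comparison reverses. MetroCredit's loans skew toward LTV over 85%, which has a lower base rate.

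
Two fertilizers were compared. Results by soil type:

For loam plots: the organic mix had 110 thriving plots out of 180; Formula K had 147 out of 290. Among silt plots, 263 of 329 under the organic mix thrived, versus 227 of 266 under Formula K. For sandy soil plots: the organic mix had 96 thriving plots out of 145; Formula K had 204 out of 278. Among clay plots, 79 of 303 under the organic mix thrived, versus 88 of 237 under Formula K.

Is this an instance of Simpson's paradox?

No

Loam: the organic mix 110/180 = 61.1%, Formula K 147/290 = 50.7% → the organic mix
Silt: the organic mix 263/329 = 79.9%, Formula K 227/266 = 85.3% → Formula K
Sandy soil: the organic mix 96/145 = 66.2%, Formula K 204/278 = 73.4% → Formula K
Clay: the organic mix 79/303 = 26.1%, Formula K 88/237 = 37.1% → Formula K
Overall: the organic mix 548/957 = 57.3%, Formula K 666/1071 = 62.2% → Formula K
Neither sweeps: the organic mix wins 1 of 4 groups, Formula K wins 3. Formula K wins overall but not every group — no Simpson reversal.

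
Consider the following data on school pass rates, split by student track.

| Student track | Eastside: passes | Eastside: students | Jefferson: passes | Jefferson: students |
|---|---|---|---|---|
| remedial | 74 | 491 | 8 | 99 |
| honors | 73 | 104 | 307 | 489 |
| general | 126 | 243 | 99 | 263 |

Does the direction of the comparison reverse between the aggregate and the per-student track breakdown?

Remedial: Eastside 74/491 = 15.1%, Jefferson 8/99 = 8.1% → Eastside
Honors: Eastside 73/104 = 70.2%, Jefferson 307/489 = 62.8% → Eastside
General: Eastside 126/243 = 51.9%, Jefferson 99/263 = 37.6% → Eastside
Overall: Eastside 273/838 = 32.6%, Jefferson 414/851 = 48.6% → Jefferson
Eastside wins each student group but Jefferson wins overall — the comparison reverses. Eastside's students skew toward remedial, which has a lower base rate.

Yes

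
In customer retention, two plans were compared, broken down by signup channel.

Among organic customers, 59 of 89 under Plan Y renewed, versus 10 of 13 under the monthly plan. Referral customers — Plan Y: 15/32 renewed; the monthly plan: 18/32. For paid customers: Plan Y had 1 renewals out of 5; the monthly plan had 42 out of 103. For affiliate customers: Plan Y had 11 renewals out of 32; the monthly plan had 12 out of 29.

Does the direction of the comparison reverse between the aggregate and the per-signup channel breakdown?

Yes

Organic: Plan Y 59/89 = 66.3%, the monthly plan 10/13 = 76.9% → the monthly plan
Referral: Plan Y 15/32 = 46.9%, the monthly plan 18/32 = 56.2% → the monthly plan
Paid: Plan Y 1/5 = 20.0%, the monthly plan 42/103 = 40.8% → the monthly plan
Affiliate: Plan Y 11/32 = 34.4%, the monthly plan 12/29 = 41.4% → the monthly plan
Overall: Plan Y 86/158 = 54.4%, the monthly plan 82/177 = 46.3% → Plan Y
The monthly plan wins each signup group but Plan Y wins overall — the comparison reverses. The monthly plan's customers skew toward paid, which has a lower base rate.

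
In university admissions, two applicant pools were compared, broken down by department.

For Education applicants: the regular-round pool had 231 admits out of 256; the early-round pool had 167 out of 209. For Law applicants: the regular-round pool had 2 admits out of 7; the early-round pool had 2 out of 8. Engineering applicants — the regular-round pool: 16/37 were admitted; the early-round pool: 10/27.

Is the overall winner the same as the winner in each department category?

Yes

Education: the regular-round pool 231/256 = 90.2%, the early-round pool 167/209 = 79.9% → the regular-round pool
Law: the regular-round pool 2/7 = 28.6%, the early-round pool 2/8 = 25.0% → the regular-round pool
Engineering: the regular-round pool 16/37 = 43.2%, the early-round pool 10/27 = 37.0% → the regular-round pool
Overall: the regular-round pool 249/300 = 83.0%, the early-round pool 179/244 = 73.4% → the regular-round pool
The regular-round pool wins overall and in every department group — no reversal.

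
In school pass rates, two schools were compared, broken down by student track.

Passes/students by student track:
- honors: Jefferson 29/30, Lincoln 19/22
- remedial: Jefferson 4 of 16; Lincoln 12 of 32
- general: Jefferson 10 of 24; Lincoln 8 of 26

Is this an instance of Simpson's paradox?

No

Honors: Jefferson 29/30 = 96.7%, Lincoln 19/22 = 86.4% → Jefferson
Remedial: Jefferson 4/16 = 25.0%, Lincoln 12/32 = 37.5% → Lincoln
General: Jefferson 10/24 = 41.7%, Lincoln 8/26 = 30.8% → Jefferson
Overall: Jefferson 43/70 = 61.4%, Lincoln 39/80 = 48.8% → Jefferson
Neither sweeps: Jefferson wins 2 of 3 groups, Lincoln wins 1. Jefferson wins overall but not every group — no Simpson reversal.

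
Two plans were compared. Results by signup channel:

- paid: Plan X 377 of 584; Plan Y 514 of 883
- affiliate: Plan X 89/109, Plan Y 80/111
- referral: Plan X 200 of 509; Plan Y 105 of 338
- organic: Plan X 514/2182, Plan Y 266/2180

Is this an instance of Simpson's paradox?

No

Paid: Plan X 377/584 = 64.6%, Plan Y 514/883 = 58.2% → Plan X
Affiliate: Plan X 89/109 = 81.7%, Plan Y 80/111 = 72.1% → Plan X
Referral: Plan X 200/509 = 39.3%, Plan Y 105/338 = 31.1% → Plan X
Organic: Plan X 514/2182 = 23.6%, Plan Y 266/2180 = 12.2% → Plan X
Overall: Plan X 1180/3384 = 34.9%, Plan Y 965/3512 = 27.5% → Plan X
Plan X wins overall and in every signup group — no reversal.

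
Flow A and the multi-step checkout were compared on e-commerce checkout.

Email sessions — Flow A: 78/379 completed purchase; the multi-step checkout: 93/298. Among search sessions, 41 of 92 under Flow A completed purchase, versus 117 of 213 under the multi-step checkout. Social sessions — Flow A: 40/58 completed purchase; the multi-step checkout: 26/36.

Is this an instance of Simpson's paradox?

No

Email: Flow A 78/379 = 20.6%, the multi-step checkout 93/298 = 31.2% → the multi-step checkout
Search: Flow A 41/92 = 44.6%, the multi-step checkout 117/213 = 54.9% → the multi-step checkout
Social: Flow A 40/58 = 69.0%, the multi-step checkout 26/36 = 72.2% → the multi-step checkout
Overall: Flow A 159/529 = 30.1%, the multi-step checkout 236/547 = 43.1% → the multi-step checkout
The multi-step checkout wins overall and in every traffic group — no reversal.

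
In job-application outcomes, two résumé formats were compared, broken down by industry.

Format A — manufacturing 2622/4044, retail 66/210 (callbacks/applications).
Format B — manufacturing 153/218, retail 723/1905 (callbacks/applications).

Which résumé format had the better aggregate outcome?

Manufacturing: Format A 2622/4044 = 64.8%, Format B 153/218 = 70.2% → Format B
Retail: Format A 66/210 = 31.4%, Format B 723/1905 = 38.0% → Format B
Overall: Format A 2688/4254 = 63.2%, Format B 876/2123 = 41.3% → Format A
(Format B wins every industry group but Format A wins overall — Format B's applications skew toward the low-rate retail group.)

Format A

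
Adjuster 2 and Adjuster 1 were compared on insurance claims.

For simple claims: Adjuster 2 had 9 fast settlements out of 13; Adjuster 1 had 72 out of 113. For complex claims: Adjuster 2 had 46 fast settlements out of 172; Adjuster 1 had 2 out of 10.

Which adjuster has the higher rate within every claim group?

Adjuster 2

Simple: Adjuster 2 9/13 = 69.2%, Adjuster 1 72/113 = 63.7% → Adjuster 2
Complex: Adjuster 2 46/172 = 26.7%, Adjuster 1 2/10 = 20.0% → Adjuster 2
Adjuster 2 has the higher rate in both groups.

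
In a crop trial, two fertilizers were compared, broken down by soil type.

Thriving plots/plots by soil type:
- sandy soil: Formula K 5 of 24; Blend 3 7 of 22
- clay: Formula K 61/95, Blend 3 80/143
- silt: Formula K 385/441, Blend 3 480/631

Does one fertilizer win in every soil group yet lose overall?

Sandy soil: Formula K 5/24 = 20.8%, Blend 3 7/22 = 31.8% → Blend 3
Clay: Formula K 61/95 = 64.2%, Blend 3 80/143 = 55.9% → Formula K
Silt: Formula K 385/441 = 87.3%, Blend 3 480/631 = 76.1% → Formula K
Overall: Formula K 451/560 = 80.5%, Blend 3 567/796 = 71.2% → Formula K
Neither sweeps: Formula K wins 2 of 3 groups, Blend 3 wins 1. Formula K wins overall but not every group — no Simpson reversal.

No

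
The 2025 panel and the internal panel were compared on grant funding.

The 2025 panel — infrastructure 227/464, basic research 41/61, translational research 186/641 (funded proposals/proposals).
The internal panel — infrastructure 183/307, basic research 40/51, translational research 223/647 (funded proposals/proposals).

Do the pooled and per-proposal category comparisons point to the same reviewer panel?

Infrastructure: the 2025 panel 227/464 = 48.9%, the internal panel 183/307 = 59.6% → the internal panel
Basic research: the 2025 panel 41/61 = 67.2%, the internal panel 40/51 = 78.4% → the internal panel
Translational research: the 2025 panel 186/641 = 29.0%, the internal panel 223/647 = 34.5% → the internal panel
Overall: the 2025 panel 454/1166 = 38.9%, the internal panel 446/1005 = 44.4% → the internal panel
The internal panel wins overall and in every proposal group — no reversal.

Yes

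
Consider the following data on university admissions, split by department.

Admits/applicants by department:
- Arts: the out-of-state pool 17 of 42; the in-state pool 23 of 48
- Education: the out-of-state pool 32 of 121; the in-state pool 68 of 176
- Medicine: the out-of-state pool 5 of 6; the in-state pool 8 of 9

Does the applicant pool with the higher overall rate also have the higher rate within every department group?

Yes

Arts: the out-of-state pool 17/42 = 40.5%, the in-state pool 23/48 = 47.9% → the in-state pool
Education: the out-of-state pool 32/121 = 26.4%, the in-state pool 68/176 = 38.6% → the in-state pool
Medicine: the out-of-state pool 5/6 = 83.3%, the in-state pool 8/9 = 88.9% → the in-state pool
Overall: the out-of-state pool 54/169 = 32.0%, the in-state pool 99/233 = 42.5% → the in-state pool
The in-state pool wins overall and in every department group — no reversal.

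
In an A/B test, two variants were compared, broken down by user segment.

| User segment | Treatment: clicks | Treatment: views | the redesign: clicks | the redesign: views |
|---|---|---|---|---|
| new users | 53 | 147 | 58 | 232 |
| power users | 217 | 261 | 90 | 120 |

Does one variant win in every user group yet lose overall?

New users: Treatment 53/147 = 36.1%, the redesign 58/232 = 25.0% → Treatment
Power users: Treatment 217/261 = 83.1%, the redesign 90/120 = 75.0% → Treatment
Overall: Treatment 270/408 = 66.2%, the redesign 148/352 = 42.0% → Treatment
Treatment wins overall and in every user group — no reversal.

No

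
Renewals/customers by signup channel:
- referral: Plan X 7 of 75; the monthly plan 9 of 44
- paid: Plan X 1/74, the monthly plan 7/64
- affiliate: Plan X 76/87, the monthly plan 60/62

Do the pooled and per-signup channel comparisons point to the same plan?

Referral: Plan X 7/75 = 9.3%, the monthly plan 9/44 = 20.5% → the monthly plan
Paid: Plan X 1/74 = 1.4%, the monthly plan 7/64 = 10.9% → the monthly plan
Affiliate: Plan X 76/87 = 87.4%, the monthly plan 60/62 = 96.8% → the monthly plan
Overall: Plan X 84/236 = 35.6%, the monthly plan 76/170 = 44.7% → the monthly plan
The monthly plan wins overall and in every signup group — no reversal.

Yes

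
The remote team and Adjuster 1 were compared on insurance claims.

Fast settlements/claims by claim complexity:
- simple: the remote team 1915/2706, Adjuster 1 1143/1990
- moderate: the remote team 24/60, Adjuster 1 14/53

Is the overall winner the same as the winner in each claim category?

Simple: the remote team 1915/2706 = 70.8%, Adjuster 1 1143/1990 = 57.4% → the remote team
Moderate: the remote team 24/60 = 40.0%, Adjuster 1 14/53 = 26.4% → the remote team
Overall: the remote team 1939/2766 = 70.1%, Adjuster 1 1157/2043 = 56.6% → the remote team
The remote team wins overall and in every claim group — no reversal.

Yes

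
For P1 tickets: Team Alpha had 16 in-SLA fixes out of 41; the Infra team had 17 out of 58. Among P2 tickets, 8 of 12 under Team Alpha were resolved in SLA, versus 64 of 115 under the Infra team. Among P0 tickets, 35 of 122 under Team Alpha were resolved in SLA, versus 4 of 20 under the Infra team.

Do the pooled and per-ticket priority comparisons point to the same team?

P1: Team Alpha 16/41 = 39.0%, the Infra team 17/58 = 29.3% → Team Alpha
P2: Team Alpha 8/12 = 66.7%, the Infra team 64/115 = 55.7% → Team Alpha
P0: Team Alpha 35/122 = 28.7%, the Infra team 4/20 = 20.0% → Team Alpha
Overall: Team Alpha 59/175 = 33.7%, the Infra team 85/193 = 44.0% → the Infra team
Team Alpha wins each ticket group but the Infra team wins overall — the comparison reverses. Team Alpha's tickets skew toward P0, which has a lower base rate.

No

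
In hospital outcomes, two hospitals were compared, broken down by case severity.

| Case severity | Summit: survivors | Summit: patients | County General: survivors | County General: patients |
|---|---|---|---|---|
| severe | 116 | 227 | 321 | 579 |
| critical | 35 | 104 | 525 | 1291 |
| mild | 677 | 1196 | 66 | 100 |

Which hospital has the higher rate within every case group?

County General

Severe: Summit 116/227 = 51.1%, County General 321/579 = 55.4% → County General
Critical: Summit 35/104 = 33.7%, County General 525/1291 = 40.7% → County General
Mild: Summit 677/1196 = 56.6%, County General 66/100 = 66.0% → County General
County General has the higher rate in all 3 groups.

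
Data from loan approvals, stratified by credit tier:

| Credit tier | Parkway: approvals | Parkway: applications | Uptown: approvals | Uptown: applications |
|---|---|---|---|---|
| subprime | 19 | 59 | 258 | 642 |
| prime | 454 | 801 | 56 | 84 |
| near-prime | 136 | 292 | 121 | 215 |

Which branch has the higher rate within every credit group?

Subprime: Parkway 19/59 = 32.2%, Uptown 258/642 = 40.2% → Uptown
Prime: Parkway 454/801 = 56.7%, Uptown 56/84 = 66.7% → Uptown
Near-prime: Parkway 136/292 = 46.6%, Uptown 121/215 = 56.3% → Uptown
Uptown has the higher rate in all 3 groups.

Uptown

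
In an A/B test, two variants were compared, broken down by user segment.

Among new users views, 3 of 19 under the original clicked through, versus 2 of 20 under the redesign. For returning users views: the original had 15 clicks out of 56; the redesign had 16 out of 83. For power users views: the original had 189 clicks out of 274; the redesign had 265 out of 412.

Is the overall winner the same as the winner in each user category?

New users: the original 3/19 = 15.8%, the redesign 2/20 = 10.0% → the original
Returning users: the original 15/56 = 26.8%, the redesign 16/83 = 19.3% → the original
Power users: the original 189/274 = 69.0%, the redesign 265/412 = 64.3% → the original
Overall: the original 207/349 = 59.3%, the redesign 283/515 = 55.0% → the original
The original wins overall and in every user group — no reversal.

Yes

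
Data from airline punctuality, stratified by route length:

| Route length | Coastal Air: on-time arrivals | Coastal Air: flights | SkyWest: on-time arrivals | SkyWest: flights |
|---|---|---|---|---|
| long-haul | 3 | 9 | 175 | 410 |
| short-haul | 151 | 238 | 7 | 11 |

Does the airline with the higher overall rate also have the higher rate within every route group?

No

Long-haul: Coastal Air 3/9 = 33.3%, SkyWest 175/410 = 42.7% → SkyWest
Short-haul: Coastal Air 151/238 = 63.4%, SkyWest 7/11 = 63.6% → SkyWest
Overall: Coastal Air 154/247 = 62.3%, SkyWest 182/421 = 43.2% → Coastal Air
SkyWest wins each route group but Coastal Air wins overall — the comparison reverses. SkyWest's flights skew toward long-haul, which has a lower base rate.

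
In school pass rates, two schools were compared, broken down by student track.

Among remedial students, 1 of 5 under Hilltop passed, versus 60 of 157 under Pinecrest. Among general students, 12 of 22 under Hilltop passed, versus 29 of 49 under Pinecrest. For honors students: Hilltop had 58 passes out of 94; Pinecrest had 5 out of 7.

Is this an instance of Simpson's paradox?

Yes

Remedial: Hilltop 1/5 = 20.0%, Pinecrest 60/157 = 38.2% → Pinecrest
General: Hilltop 12/22 = 54.5%, Pinecrest 29/49 = 59.2% → Pinecrest
Honors: Hilltop 58/94 = 61.7%, Pinecrest 5/7 = 71.4% → Pinecrest
Overall: Hilltop 71/121 = 58.7%, Pinecrest 94/213 = 44.1% → Hilltop
Pinecrest wins each student group but Hilltop wins overall — the comparison reverses. Pinecrest's students skew toward remedial, which has a lower base rate.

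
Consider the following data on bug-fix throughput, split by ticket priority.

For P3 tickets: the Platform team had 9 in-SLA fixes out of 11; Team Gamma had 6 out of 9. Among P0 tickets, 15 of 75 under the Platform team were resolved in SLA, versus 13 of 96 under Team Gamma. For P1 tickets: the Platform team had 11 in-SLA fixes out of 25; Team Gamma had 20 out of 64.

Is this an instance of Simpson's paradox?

P3: the Platform team 9/11 = 81.8%, Team Gamma 6/9 = 66.7% → the Platform team
P0: the Platform team 15/75 = 20.0%, Team Gamma 13/96 = 13.5% → the Platform team
P1: the Platform team 11/25 = 44.0%, Team Gamma 20/64 = 31.2% → the Platform team
Overall: the Platform team 35/111 = 31.5%, Team Gamma 39/169 = 23.1% → the Platform team
The Platform team wins overall and in every ticket group — no reversal.

No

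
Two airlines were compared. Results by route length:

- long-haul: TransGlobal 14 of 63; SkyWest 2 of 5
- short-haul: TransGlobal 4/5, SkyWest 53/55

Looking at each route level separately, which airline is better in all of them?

SkyWest

Long-haul: TransGlobal 14/63 = 22.2%, SkyWest 2/5 = 40.0% → SkyWest
Short-haul: TransGlobal 4/5 = 80.0%, SkyWest 53/55 = 96.4% → SkyWest
SkyWest has the higher rate in both groups.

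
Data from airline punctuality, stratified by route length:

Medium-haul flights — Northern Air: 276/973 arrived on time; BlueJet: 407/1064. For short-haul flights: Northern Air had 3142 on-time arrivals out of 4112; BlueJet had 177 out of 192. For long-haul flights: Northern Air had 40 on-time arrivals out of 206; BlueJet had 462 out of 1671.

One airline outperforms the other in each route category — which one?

BlueJet

Medium-haul: Northern Air 276/973 = 28.4%, BlueJet 407/1064 = 38.3% → BlueJet
Short-haul: Northern Air 3142/4112 = 76.4%, BlueJet 177/192 = 92.2% → BlueJet
Long-haul: Northern Air 40/206 = 19.4%, BlueJet 462/1671 = 27.6% → BlueJet
BlueJet has the higher rate in all 3 groups.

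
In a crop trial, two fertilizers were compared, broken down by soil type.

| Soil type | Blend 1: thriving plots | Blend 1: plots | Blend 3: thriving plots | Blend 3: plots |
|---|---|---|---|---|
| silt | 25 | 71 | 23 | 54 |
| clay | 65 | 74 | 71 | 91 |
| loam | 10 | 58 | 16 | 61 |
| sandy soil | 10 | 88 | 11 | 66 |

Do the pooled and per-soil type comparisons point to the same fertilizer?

No

Silt: Blend 1 25/71 = 35.2%, Blend 3 23/54 = 42.6% → Blend 3
Clay: Blend 1 65/74 = 87.8%, Blend 3 71/91 = 78.0% → Blend 1
Loam: Blend 1 10/58 = 17.2%, Blend 3 16/61 = 26.2% → Blend 3
Sandy soil: Blend 1 10/88 = 11.4%, Blend 3 11/66 = 16.7% → Blend 3
Overall: Blend 1 110/291 = 37.8%, Blend 3 121/272 = 44.5% → Blend 3
Neither sweeps: Blend 1 wins 1 of 4 groups, Blend 3 wins 3. Blend 3 wins overall but not every group — no Simpson reversal.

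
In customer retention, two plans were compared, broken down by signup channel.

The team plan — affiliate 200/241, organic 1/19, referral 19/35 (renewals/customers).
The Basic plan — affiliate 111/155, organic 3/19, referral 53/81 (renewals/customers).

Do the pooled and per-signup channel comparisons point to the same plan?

No

Affiliate: the team plan 200/241 = 83.0%, the Basic plan 111/155 = 71.6% → the team plan
Organic: the team plan 1/19 = 5.3%, the Basic plan 3/19 = 15.8% → the Basic plan
Referral: the team plan 19/35 = 54.3%, the Basic plan 53/81 = 65.4% → the Basic plan
Overall: the team plan 220/295 = 74.6%, the Basic plan 167/255 = 65.5% → the team plan
Neither sweeps: the team plan wins 1 of 3 groups, the Basic plan wins 2. The team plan wins overall but not every group — no Simpson reversal.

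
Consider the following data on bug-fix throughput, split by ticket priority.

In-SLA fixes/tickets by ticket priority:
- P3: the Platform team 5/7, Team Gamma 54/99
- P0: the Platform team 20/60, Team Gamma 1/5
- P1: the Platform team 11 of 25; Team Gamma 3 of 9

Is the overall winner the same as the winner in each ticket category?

No

P3: the Platform team 5/7 = 71.4%, Team Gamma 54/99 = 54.5% → the Platform team
P0: the Platform team 20/60 = 33.3%, Team Gamma 1/5 = 20.0% → the Platform team
P1: the Platform team 11/25 = 44.0%, Team Gamma 3/9 = 33.3% → the Platform team
Overall: the Platform team 36/92 = 39.1%, Team Gamma 58/113 = 51.3% → Team Gamma
The Platform team wins each ticket group but Team Gamma wins overall — the comparison reverses. The Platform team's tickets skew toward P0, which has a lower base rate.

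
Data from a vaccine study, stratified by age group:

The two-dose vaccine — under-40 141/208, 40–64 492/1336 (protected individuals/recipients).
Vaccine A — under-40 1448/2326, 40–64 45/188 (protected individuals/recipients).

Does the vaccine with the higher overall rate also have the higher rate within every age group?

Under-40: the two-dose vaccine 141/208 = 67.8%, Vaccine A 1448/2326 = 62.3% → the two-dose vaccine
40–64: the two-dose vaccine 492/1336 = 36.8%, Vaccine A 45/188 = 23.9% → the two-dose vaccine
Overall: the two-dose vaccine 633/1544 = 41.0%, Vaccine A 1493/2514 = 59.4% → Vaccine A
The two-dose vaccine wins each age group but Vaccine A wins overall — the comparison reverses. The two-dose vaccine's recipients skew toward 40–64, which has a lower base rate.

No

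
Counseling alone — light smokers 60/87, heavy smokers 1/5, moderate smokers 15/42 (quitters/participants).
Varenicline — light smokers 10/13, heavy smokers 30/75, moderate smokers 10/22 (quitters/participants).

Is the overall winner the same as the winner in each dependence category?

No

Light smokers: counseling alone 60/87 = 69.0%, varenicline 10/13 = 76.9% → varenicline
Heavy smokers: counseling alone 1/5 = 20.0%, varenicline 30/75 = 40.0% → varenicline
Moderate smokers: counseling alone 15/42 = 35.7%, varenicline 10/22 = 45.5% → varenicline
Overall: counseling alone 76/134 = 56.7%, varenicline 50/110 = 45.5% → counseling alone
Varenicline wins each dependence group but counseling alone wins overall — the comparison reverses. Varenicline's participants skew toward heavy smokers, which has a lower base rate.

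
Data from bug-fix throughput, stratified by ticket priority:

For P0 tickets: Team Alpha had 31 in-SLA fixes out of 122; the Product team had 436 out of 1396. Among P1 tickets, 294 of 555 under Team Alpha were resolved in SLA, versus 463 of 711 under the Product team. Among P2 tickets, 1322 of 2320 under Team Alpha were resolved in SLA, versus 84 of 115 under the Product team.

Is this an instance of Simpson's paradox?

P0: Team Alpha 31/122 = 25.4%, the Product team 436/1396 = 31.2% → the Product team
P1: Team Alpha 294/555 = 53.0%, the Product team 463/711 = 65.1% → the Product team
P2: Team Alpha 1322/2320 = 57.0%, the Product team 84/115 = 73.0% → the Product team
Overall: Team Alpha 1647/2997 = 55.0%, the Product team 983/2222 = 44.2% → Team Alpha
The Product team wins each ticket group but Team Alpha wins overall — the comparison reverses. The Product team's tickets skew toward P0, which has a lower base rate.

Yes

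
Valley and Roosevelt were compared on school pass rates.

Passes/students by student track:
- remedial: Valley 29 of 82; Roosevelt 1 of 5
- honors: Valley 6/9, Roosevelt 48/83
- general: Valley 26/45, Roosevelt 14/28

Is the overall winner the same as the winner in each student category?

Remedial: Valley 29/82 = 35.4%, Roosevelt 1/5 = 20.0% → Valley
Honors: Valley 6/9 = 66.7%, Roosevelt 48/83 = 57.8% → Valley
General: Valley 26/45 = 57.8%, Roosevelt 14/28 = 50.0% → Valley
Overall: Valley 61/136 = 44.9%, Roosevelt 63/116 = 54.3% → Roosevelt
Valley wins each student group but Roosevelt wins overall — the comparison reverses. Valley's students skew toward remedial, which has a lower base rate.

No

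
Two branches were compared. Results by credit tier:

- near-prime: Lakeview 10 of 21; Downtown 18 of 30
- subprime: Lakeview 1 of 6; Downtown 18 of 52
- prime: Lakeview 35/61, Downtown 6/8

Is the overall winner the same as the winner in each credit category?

Near-prime: Lakeview 10/21 = 47.6%, Downtown 18/30 = 60.0% → Downtown
Subprime: Lakeview 1/6 = 16.7%, Downtown 18/52 = 34.6% → Downtown
Prime: Lakeview 35/61 = 57.4%, Downtown 6/8 = 75.0% → Downtown
Overall: Lakeview 46/88 = 52.3%, Downtown 42/90 = 46.7% → Lakeview
Downtown wins each credit group but Lakeview wins overall — the comparison reverses. Downtown's applications skew toward subprime, which has a lower base rate.

No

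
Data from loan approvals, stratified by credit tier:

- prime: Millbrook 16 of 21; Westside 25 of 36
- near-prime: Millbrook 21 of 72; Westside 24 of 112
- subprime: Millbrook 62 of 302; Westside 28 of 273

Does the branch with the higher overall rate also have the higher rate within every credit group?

Yes

Prime: Millbrook 16/21 = 76.2%, Westside 25/36 = 69.4% → Millbrook
Near-prime: Millbrook 21/72 = 29.2%, Westside 24/112 = 21.4% → Millbrook
Subprime: Millbrook 62/302 = 20.5%, Westside 28/273 = 10.3% → Millbrook
Overall: Millbrook 99/395 = 25.1%, Westside 77/421 = 18.3% → Millbrook
Millbrook wins overall and in every credit group — no reversal.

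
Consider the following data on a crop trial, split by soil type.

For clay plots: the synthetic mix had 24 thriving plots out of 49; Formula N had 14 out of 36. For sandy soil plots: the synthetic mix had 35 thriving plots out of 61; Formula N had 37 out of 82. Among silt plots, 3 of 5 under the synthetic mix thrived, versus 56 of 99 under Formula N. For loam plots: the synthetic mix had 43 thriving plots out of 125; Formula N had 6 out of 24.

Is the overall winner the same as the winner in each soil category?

Clay: the synthetic mix 24/49 = 49.0%, Formula N 14/36 = 38.9% → the synthetic mix
Sandy soil: the synthetic mix 35/61 = 57.4%, Formula N 37/82 = 45.1% → the synthetic mix
Silt: the synthetic mix 3/5 = 60.0%, Formula N 56/99 = 56.6% → the synthetic mix
Loam: the synthetic mix 43/125 = 34.4%, Formula N 6/24 = 25.0% → the synthetic mix
Overall: the synthetic mix 105/240 = 43.8%, Formula N 113/241 = 46.9% → Formula N
The synthetic mix wins each soil group but Formula N wins overall — the comparison reverses. The synthetic mix's plots skew toward loam, which has a lower base rate.

No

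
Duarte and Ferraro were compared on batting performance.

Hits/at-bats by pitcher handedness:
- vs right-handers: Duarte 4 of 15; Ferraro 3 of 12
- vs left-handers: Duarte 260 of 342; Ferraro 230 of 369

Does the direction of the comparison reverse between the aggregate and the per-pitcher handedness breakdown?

Vs right-handers: Duarte 4/15 = 26.7%, Ferraro 3/12 = 25.0% → Duarte
Vs left-handers: Duarte 260/342 = 76.0%, Ferraro 230/369 = 62.3% → Duarte
Overall: Duarte 264/357 = 73.9%, Ferraro 233/381 = 61.2% → Duarte
Duarte wins overall and in every pitcher group — no reversal.

No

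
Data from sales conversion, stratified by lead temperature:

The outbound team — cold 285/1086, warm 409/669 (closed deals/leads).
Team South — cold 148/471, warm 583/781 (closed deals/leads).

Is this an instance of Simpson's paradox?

No

Cold: the outbound team 285/1086 = 26.2%, Team South 148/471 = 31.4% → Team South
Warm: the outbound team 409/669 = 61.1%, Team South 583/781 = 74.6% → Team South
Overall: the outbound team 694/1755 = 39.5%, Team South 731/1252 = 58.4% → Team South
Team South wins overall and in every lead group — no reversal.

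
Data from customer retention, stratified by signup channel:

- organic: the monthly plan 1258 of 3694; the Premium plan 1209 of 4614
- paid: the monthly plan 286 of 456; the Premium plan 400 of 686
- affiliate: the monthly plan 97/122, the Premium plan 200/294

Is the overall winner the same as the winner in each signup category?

Yes

Organic: the monthly plan 1258/3694 = 34.1%, the Premium plan 1209/4614 = 26.2% → the monthly plan
Paid: the monthly plan 286/456 = 62.7%, the Premium plan 400/686 = 58.3% → the monthly plan
Affiliate: the monthly plan 97/122 = 79.5%, the Premium plan 200/294 = 68.0% → the monthly plan
Overall: the monthly plan 1641/4272 = 38.4%, the Premium plan 1809/5594 = 32.3% → the monthly plan
The monthly plan wins overall and in every signup group — no reversal.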